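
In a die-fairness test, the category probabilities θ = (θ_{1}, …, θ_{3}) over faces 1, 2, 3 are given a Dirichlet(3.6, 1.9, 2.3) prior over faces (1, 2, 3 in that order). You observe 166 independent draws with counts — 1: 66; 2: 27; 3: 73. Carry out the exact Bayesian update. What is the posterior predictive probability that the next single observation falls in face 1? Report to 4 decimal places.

The Dirichlet prior is conjugate to the Multinomial likelihood: each posterior αⱼ = prior αⱼ + observed count nⱼ.
Posterior concentration: (69.6, 28.9, 75.3), total = 173.8.
P(next = 1 | data) = α_{1}/Σα = 0.4005.

0.4005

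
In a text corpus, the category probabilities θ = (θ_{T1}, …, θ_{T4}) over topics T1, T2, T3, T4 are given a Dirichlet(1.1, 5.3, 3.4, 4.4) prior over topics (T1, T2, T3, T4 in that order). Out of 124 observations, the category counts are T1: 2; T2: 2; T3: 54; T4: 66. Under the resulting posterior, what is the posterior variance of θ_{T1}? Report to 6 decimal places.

0.000158

The Dirichlet prior is conjugate to the Multinomial likelihood: each posterior αⱼ = prior αⱼ + observed count nⱼ.
Posterior concentration: (3.1, 7.3, 57.4, 70.4), total = 138.2.
Var[θ_j] = α_j(Σα−α_j)/((Σα)²(Σα+1)) = 3.1·135.1/(138.2²·139.2) = 0.000158.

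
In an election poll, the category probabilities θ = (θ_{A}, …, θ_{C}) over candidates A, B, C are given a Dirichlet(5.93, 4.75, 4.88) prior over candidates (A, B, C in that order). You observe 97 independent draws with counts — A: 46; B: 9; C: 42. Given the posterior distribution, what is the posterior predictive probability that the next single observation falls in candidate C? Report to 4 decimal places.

The Dirichlet prior is conjugate to the Multinomial likelihood: each posterior αⱼ = prior αⱼ + observed count nⱼ.
Posterior concentration: (51.93, 13.75, 46.88), total = 112.56.
P(next = C | data) = α_{C}/Σα = 0.4165.

0.4165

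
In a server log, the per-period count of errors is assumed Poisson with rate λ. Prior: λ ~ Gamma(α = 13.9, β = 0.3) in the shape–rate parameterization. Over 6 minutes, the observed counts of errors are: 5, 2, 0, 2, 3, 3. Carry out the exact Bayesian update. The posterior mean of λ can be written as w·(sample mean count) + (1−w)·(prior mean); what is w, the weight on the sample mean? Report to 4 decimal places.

With a Gamma(shape α, rate β) prior, the Poisson likelihood is conjugate: the posterior is Gamma(α + ΣXᵢ, β + n).
Posterior mean = (α₀+S)/(β₀+n) = [n/(β₀+n)]·(S/n) + [β₀/(β₀+n)]·(α₀/β₀), so only n and β₀ enter the weight.
Weight on data w = n/(β₀+n) = 6/(0.3+6) = 6/6.3 = 0.9524.

0.9524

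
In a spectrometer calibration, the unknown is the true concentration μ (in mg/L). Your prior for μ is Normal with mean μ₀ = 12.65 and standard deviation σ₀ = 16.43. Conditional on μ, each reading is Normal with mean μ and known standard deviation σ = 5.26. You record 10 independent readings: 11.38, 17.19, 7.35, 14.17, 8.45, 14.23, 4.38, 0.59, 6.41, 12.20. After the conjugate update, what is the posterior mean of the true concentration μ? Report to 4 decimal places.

9.6656

For Normal data with known variance σ², a Normal(μ₀, σ₀²) prior on μ is conjugate. Posterior precision = 1/σ₀² + n/σ²; posterior mean is the precision-weighted average of μ₀ and x̄.
Σxᵢ = 11.38 + 17.19 + 7.35 + 14.17 + 8.45 + 14.23 + 4.38 + 0.59 + 6.41 + 12.20 = 96.35, so n·x̄ = 96.35.
σ₀² = 16.43² = 269.9449, σ² = 5.26² = 27.6676; σ² + n·σ₀² = 27.6676 + 10·269.9449 = 2727.1166.
Posterior mean = (μ₀/σ₀² + n·x̄/σ²)/(1/σ₀² + n/σ²) = (σ²·μ₀ + σ₀²·n·x̄)/(σ² + n·σ₀²) = (27.6676·12.65 + 269.9449·96.35)/2727.1166 = 26359.186255/2727.1166 = 9.6656.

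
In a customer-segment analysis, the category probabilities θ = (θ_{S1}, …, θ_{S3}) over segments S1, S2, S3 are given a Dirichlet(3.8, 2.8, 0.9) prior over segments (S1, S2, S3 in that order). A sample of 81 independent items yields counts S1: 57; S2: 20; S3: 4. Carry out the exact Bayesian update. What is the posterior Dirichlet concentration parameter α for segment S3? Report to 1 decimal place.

4.9

The Dirichlet prior is conjugate to the Multinomial likelihood: each posterior αⱼ = prior αⱼ + observed count nⱼ.
Posterior concentration: (60.8, 22.8, 4.9), total = 88.5.
α_{S3} = 0.9 + 4 = 4.9.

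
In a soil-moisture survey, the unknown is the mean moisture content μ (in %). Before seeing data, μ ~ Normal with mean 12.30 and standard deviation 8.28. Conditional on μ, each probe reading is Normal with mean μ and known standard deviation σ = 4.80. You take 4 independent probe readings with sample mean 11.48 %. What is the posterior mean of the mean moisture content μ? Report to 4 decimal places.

For Normal data with known variance σ², a Normal(μ₀, σ₀²) prior on μ is conjugate. Posterior precision = 1/σ₀² + n/σ²; posterior mean is the precision-weighted average of μ₀ and x̄.
n·x̄ = 4·11.48 = 45.92.
σ₀² = 8.28² = 68.5584, σ² = 4.80² = 23.04; σ² + n·σ₀² = 23.04 + 4·68.5584 = 297.2736.
Posterior mean = (μ₀/σ₀² + n·x̄/σ²)/(1/σ₀² + n/σ²) = (σ²·μ₀ + σ₀²·n·x̄)/(σ² + n·σ₀²) = (23.04·12.30 + 68.5584·45.92)/297.2736 = 3431.593728/297.2736 = 11.5436.

11.5436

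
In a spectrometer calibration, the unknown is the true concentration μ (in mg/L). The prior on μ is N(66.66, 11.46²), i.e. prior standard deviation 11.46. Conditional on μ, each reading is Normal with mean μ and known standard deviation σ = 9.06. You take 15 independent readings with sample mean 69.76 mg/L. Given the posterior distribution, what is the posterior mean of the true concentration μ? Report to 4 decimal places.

69.6360

For Normal data with known variance σ², a Normal(μ₀, σ₀²) prior on μ is conjugate. Posterior precision = 1/σ₀² + n/σ²; posterior mean is the precision-weighted average of μ₀ and x̄.
n·x̄ = 15·69.76 = 1046.4.
σ₀² = 11.46² = 131.3316, σ² = 9.06² = 82.0836; σ² + n·σ₀² = 82.0836 + 15·131.3316 = 2052.0576.
Posterior mean = (μ₀/σ₀² + n·x̄/σ²)/(1/σ₀² + n/σ²) = (σ²·μ₀ + σ₀²·n·x̄)/(σ² + n·σ₀²) = (82.0836·66.66 + 131.3316·1046.4)/2052.0576 = 142897.079016/2052.0576 = 69.6360.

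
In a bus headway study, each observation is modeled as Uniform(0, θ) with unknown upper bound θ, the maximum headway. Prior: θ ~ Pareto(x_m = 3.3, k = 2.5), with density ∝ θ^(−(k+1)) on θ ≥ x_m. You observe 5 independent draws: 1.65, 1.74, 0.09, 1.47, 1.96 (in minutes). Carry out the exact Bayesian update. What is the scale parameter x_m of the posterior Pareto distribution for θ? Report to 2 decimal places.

3.30

A Pareto(scale x_m, shape k) prior on the upper bound θ of Uniform(0, θ) is conjugate: posterior is Pareto(max(x_m, max xᵢ), k + n).
Sample maximum = 1.96; prior scale x_m = 3.3 → posterior scale = max = 3.30.
Posterior shape = 2.5 + 5 = 7.5.
Posterior scale x_m = 3.30.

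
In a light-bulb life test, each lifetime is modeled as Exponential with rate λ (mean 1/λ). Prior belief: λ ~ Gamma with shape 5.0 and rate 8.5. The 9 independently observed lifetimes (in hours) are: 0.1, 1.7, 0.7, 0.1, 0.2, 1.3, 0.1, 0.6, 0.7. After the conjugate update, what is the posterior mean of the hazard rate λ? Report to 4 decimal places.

1.0000

With a Gamma(shape α, rate β) prior on the exponential rate λ, the posterior after n observations with total T = Σxᵢ is Gamma(α+n, β+T).
Sum of observations T = 5.5 hours; n = 9.
Posterior: Gamma(5.0+9, 8.5+5.5) = Gamma(14.0, 14.0).
Posterior mean of λ = α/β = 14.0/14.0 = 1.0000.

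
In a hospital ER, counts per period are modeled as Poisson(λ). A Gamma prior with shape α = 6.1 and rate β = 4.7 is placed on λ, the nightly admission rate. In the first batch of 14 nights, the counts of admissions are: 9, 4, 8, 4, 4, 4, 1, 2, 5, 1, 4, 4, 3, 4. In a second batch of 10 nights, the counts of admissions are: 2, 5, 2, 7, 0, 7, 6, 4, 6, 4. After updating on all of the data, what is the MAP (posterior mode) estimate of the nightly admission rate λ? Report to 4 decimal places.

With a Gamma(shape α, rate β) prior, the Poisson likelihood is conjugate: the posterior is Gamma(α + ΣXᵢ, β + n).
Batch 1: sum of counts S = 57 over n = 14 nights.
After batch 1: Gamma(α+S, β+n) = Gamma(6.1+57, 4.7+14) = Gamma(63.1, 18.7).
Batch 2: sum of counts S = 43 over n = 10 nights.
After batch 2: Gamma(α+S, β+n) = Gamma(63.1+43, 18.7+10) = Gamma(106.1, 28.7).
Mode of Gamma(α,β) for α≥1 is (α−1)/β = 105.1/28.7 = 3.6620.

3.6620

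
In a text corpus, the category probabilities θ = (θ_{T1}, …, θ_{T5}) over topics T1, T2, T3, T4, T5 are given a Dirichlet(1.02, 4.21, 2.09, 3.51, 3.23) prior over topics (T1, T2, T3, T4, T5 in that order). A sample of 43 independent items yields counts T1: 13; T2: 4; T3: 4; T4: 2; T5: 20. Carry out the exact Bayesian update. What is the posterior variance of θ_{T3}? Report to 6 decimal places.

The Dirichlet prior is conjugate to the Multinomial likelihood: each posterior αⱼ = prior αⱼ + observed count nⱼ.
Posterior concentration: (14.02, 8.21, 6.09, 5.51, 23.23), total = 57.06.
Var[θ_j] = α_j(Σα−α_j)/((Σα)²(Σα+1)) = 6.09·50.97/(57.06²·58.06) = 0.001642.

0.001642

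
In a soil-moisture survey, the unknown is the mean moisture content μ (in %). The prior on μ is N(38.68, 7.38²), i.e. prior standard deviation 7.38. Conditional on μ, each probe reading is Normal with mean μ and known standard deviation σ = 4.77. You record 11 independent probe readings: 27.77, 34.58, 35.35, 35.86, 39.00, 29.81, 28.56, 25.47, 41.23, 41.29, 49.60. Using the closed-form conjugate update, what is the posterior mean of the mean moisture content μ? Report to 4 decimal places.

For Normal data with known variance σ², a Normal(μ₀, σ₀²) prior on μ is conjugate. Posterior precision = 1/σ₀² + n/σ²; posterior mean is the precision-weighted average of μ₀ and x̄.
Σxᵢ = 27.77 + 34.58 + 35.35 + 35.86 + 39.00 + 29.81 + 28.56 + 25.47 + 41.23 + 41.29 + 49.60 = 388.52, so n·x̄ = 388.52.
σ₀² = 7.38² = 54.4644, σ² = 4.77² = 22.7529; σ² + n·σ₀² = 22.7529 + 11·54.4644 = 621.8613.
Posterior mean = (μ₀/σ₀² + n·x̄/σ²)/(1/σ₀² + n/σ²) = (σ²·μ₀ + σ₀²·n·x̄)/(σ² + n·σ₀²) = (22.7529·38.68 + 54.4644·388.52)/621.8613 = 22040.59086/621.8613 = 35.4429.

35.4429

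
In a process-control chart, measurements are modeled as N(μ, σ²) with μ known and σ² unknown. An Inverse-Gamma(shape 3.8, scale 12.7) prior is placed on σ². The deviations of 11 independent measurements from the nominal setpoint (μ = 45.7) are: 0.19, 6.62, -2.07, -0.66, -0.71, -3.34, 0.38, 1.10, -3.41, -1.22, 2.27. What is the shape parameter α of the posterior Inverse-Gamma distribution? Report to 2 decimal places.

With known mean μ and an Inverse-Gamma(α, β) prior on σ², the Normal likelihood is conjugate: posterior is Inv-Gamma(α + n/2, β + Σ(xᵢ−μ)²/2).
Σ(xᵢ−μ)² = (0.19)² + (6.62)² + (-2.07)² + (-0.66)² + (-0.71)² + (-3.34)² + (0.38)² + (1.10)² + (-3.41)² + (-1.22)² + (2.27)² = 79.8645.
Posterior: Inv-Gamma(3.8 + 11/2, 12.7 + 79.8645/2) = Inv-Gamma(9.30, 52.63225).
Posterior α = 9.30.

9.30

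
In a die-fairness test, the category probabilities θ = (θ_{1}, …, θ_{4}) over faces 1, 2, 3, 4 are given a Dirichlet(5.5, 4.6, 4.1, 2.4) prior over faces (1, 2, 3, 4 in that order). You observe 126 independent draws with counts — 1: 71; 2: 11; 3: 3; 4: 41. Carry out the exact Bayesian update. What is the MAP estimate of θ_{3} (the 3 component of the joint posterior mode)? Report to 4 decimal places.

0.0440

The Dirichlet prior is conjugate to the Multinomial likelihood: each posterior αⱼ = prior αⱼ + observed count nⱼ.
Posterior concentration: (76.5, 15.6, 7.1, 43.4), total = 142.6.
Joint mode component: (α_{3}−1)/(Σα−K) = 6.1/138.6 = 0.0440.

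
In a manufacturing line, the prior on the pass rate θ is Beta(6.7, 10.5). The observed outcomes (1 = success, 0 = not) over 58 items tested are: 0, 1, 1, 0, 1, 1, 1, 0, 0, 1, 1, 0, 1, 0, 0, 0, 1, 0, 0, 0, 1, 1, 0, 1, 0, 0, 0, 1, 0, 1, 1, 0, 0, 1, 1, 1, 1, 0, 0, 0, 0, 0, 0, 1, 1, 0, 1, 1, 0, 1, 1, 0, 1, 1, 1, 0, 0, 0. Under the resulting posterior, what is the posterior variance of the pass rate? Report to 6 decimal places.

The Beta prior is conjugate to a Binomial/Bernoulli likelihood; the update adds successes to α and failures to β.
Posterior: Beta(α+k, β+n−k) = Beta(6.7+28, 10.5+30) = Beta(34.7, 40.5).
Var = αβ/((α+β)²(α+β+1)) = 34.7·40.5/(75.2²·76.2) = 0.003261.

0.003261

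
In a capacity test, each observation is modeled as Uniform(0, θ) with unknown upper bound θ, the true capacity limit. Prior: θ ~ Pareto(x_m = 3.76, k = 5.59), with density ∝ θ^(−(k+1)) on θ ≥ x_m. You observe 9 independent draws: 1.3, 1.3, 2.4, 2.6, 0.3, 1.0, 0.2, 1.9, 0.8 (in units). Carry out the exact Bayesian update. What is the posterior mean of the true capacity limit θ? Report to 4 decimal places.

A Pareto(scale x_m, shape k) prior on the upper bound θ of Uniform(0, θ) is conjugate: posterior is Pareto(max(x_m, max xᵢ), k + n).
Sample maximum = 2.6; prior scale x_m = 3.76 → posterior scale = max = 3.76.
Posterior shape = 5.59 + 9 = 14.59.
E[θ|data] = k·x_m/(k−1) = 14.59·3.76/13.59 = 4.0367.

4.0367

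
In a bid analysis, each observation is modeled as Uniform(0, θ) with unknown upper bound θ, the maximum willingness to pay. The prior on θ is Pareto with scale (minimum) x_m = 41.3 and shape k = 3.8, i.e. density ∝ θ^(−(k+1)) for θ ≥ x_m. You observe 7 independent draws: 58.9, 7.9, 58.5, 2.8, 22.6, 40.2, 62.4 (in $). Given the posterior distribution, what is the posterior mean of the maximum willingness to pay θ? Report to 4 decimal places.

68.7673

A Pareto(scale x_m, shape k) prior on the upper bound θ of Uniform(0, θ) is conjugate: posterior is Pareto(max(x_m, max xᵢ), k + n).
Sample maximum = 62.4; prior scale x_m = 41.3 → posterior scale = max = 62.4.
Posterior shape = 3.8 + 7 = 10.8.
E[θ|data] = k·x_m/(k−1) = 10.8·62.4/9.8 = 68.7673.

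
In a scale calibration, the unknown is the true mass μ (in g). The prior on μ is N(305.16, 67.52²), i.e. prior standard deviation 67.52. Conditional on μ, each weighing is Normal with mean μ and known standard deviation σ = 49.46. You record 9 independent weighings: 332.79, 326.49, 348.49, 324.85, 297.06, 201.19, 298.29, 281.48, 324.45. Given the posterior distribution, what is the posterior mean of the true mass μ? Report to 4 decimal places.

For Normal data with known variance σ², a Normal(μ₀, σ₀²) prior on μ is conjugate. Posterior precision = 1/σ₀² + n/σ²; posterior mean is the precision-weighted average of μ₀ and x̄.
Σxᵢ = 332.79 + 326.49 + 348.49 + 324.85 + 297.06 + 201.19 + 298.29 + 281.48 + 324.45 = 2735.09, so n·x̄ = 2735.09.
σ₀² = 67.52² = 4558.9504, σ² = 49.46² = 2446.2916; σ² + n·σ₀² = 2446.2916 + 9·4558.9504 = 43476.8452.
Posterior mean = (μ₀/σ₀² + n·x̄/σ²)/(1/σ₀² + n/σ²) = (σ²·μ₀ + σ₀²·n·x̄)/(σ² + n·σ₀²) = (2446.2916·305.16 + 4558.9504·2735.09)/43476.8452 = 13215649.994192/43476.8452 = 303.9698.

303.9698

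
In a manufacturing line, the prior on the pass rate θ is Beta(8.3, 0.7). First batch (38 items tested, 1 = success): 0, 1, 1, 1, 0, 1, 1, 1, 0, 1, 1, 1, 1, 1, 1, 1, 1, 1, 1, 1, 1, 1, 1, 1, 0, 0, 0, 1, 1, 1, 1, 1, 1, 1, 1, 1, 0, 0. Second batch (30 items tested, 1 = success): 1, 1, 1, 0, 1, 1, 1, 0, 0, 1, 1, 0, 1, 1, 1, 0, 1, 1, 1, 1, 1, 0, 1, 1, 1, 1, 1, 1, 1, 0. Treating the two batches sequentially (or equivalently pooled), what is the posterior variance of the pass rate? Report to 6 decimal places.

0.002081

The Beta prior is conjugate to a Binomial/Bernoulli likelihood; the update adds successes to α and failures to β.
After batch 1: Beta(8.3+30, 0.7+8) = Beta(38.3, 8.7).
After batch 2: Beta(38.3+23, 8.7+7) = Beta(61.3, 15.7).
Var = αβ/((α+β)²(α+β+1)) = 61.3·15.7/(77.0²·78.0) = 0.002081.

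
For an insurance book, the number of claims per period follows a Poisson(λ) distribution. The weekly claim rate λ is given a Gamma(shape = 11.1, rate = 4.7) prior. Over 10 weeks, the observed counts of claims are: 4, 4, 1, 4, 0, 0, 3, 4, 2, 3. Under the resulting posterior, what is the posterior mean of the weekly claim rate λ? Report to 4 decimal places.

2.4558

With a Gamma(shape α, rate β) prior, the Poisson likelihood is conjugate: the posterior is Gamma(α + ΣXᵢ, β + n).
Sum of counts S = 25 over n = 10 weeks.
Posterior: Gamma(α+S, β+n) = Gamma(11.1+25, 4.7+10) = Gamma(36.1, 14.7).
Posterior mean = α/β = 36.1/14.7 = 2.4558.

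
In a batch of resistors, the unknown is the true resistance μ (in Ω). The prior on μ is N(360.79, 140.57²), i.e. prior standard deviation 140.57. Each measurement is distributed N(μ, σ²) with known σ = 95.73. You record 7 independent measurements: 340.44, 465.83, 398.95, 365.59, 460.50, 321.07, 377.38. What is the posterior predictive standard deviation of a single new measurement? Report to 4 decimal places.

For Normal data with known variance σ², a Normal(μ₀, σ₀²) prior on μ is conjugate. Posterior precision = 1/σ₀² + n/σ²; posterior mean is the precision-weighted average of μ₀ and x̄.
σ₀² = 140.57² = 19759.9249, σ² = 95.73² = 9164.2329; σ² + n·σ₀² = 9164.2329 + 7·19759.9249 = 147483.7072.
Posterior precision = 1/σ₀² + n/σ² = 1/19759.9249 + 7/9164.2329 = (σ² + n·σ₀²)/(σ₀²σ²) = 147483.7072/(19759.9249·9164.2329); posterior variance σₙ² = σ₀²σ²/(σ² + n·σ₀²) = 19759.9249·9164.2329/147483.7072 = 1227.827516.
Predictive variance for one new observation = σₙ² + σ² = 19759.9249·9164.2329/147483.7072 + 9164.2329 = σ²·(σ₀² + 147483.7072)/147483.7072 = 9164.2329·167243.6321/147483.7072 = 10392.060416; SD = √(9164.2329·167243.6321/147483.7072) = 101.9415.

101.9415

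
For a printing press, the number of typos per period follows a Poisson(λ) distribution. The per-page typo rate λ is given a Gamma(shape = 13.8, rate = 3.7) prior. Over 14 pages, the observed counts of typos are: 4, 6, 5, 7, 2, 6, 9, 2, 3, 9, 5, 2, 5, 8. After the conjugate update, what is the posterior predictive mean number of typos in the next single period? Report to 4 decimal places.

4.9040

With a Gamma(shape α, rate β) prior, the Poisson likelihood is conjugate: the posterior is Gamma(α + ΣXᵢ, β + n).
Sum of counts S = 73 over n = 14 pages.
Posterior: Gamma(α+S, β+n) = Gamma(13.8+73, 3.7+14) = Gamma(86.8, 17.7).
The predictive distribution for one future period is NegBinom with mean α/β = 4.9040.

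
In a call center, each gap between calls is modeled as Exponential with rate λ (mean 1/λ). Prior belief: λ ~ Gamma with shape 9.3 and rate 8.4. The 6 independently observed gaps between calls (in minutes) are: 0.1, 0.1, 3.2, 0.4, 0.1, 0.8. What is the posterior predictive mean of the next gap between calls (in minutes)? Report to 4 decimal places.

0.9161

With a Gamma(shape α, rate β) prior on the exponential rate λ, the posterior after n observations with total T = Σxᵢ is Gamma(α+n, β+T).
Sum of observations T = 4.7 minutes; n = 6.
Posterior: Gamma(9.3+6, 8.4+4.7) = Gamma(15.3, 13.1).
The predictive distribution for the next observation is Lomax; its mean is β/(α−1) = 13.1/14.3 = 0.9161.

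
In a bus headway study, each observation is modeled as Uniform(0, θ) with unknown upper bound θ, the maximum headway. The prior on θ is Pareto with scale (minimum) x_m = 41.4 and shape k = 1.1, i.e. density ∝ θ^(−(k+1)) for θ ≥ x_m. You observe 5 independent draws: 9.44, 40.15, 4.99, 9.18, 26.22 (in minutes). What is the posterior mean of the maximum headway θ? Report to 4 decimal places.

49.5176

A Pareto(scale x_m, shape k) prior on the upper bound θ of Uniform(0, θ) is conjugate: posterior is Pareto(max(x_m, max xᵢ), k + n).
Sample maximum = 40.15; prior scale x_m = 41.4 → posterior scale = max = 41.40.
Posterior shape = 1.1 + 5 = 6.1.
E[θ|data] = k·x_m/(k−1) = 6.1·41.40/5.1 = 49.5176.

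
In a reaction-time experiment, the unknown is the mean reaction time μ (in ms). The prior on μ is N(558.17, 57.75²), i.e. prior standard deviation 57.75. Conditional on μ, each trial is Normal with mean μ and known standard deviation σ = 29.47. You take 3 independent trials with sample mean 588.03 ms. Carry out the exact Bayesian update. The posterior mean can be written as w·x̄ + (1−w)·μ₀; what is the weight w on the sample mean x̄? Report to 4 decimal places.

0.9201

For Normal data with known variance σ², a Normal(μ₀, σ₀²) prior on μ is conjugate. Posterior precision = 1/σ₀² + n/σ²; posterior mean is the precision-weighted average of μ₀ and x̄.
σ₀² = 57.75² = 3335.0625, σ² = 29.47² = 868.4809. Prior precision 1/σ₀² = 1/3335.0625; data precision n/σ² = 3/868.4809.
w = (n/σ²)/(1/σ₀² + n/σ²) = n·σ₀²/(σ² + n·σ₀²) = 3·3335.0625/(868.4809 + 3·3335.0625) = 10005.1875/10873.6684 = 0.9201.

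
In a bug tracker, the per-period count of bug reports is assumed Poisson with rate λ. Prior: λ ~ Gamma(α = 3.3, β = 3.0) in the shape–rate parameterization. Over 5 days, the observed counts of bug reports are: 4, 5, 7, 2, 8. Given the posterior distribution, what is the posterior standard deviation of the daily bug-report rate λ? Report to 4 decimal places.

0.6766

With a Gamma(shape α, rate β) prior, the Poisson likelihood is conjugate: the posterior is Gamma(α + ΣXᵢ, β + n).
Sum of counts S = 26 over n = 5 days.
Posterior: Gamma(α+S, β+n) = Gamma(3.3+26, 3.0+5) = Gamma(29.3, 8.0).
SD = √α/β = √29.3/8.0 = 0.6766.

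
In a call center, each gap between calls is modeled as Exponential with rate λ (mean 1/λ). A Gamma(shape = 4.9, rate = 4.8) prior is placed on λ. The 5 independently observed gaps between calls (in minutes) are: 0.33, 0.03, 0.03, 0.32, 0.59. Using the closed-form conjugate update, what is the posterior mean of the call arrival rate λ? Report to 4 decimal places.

1.6230

With a Gamma(shape α, rate β) prior on the exponential rate λ, the posterior after n observations with total T = Σxᵢ is Gamma(α+n, β+T).
Sum of observations T = 1.30 minutes; n = 5.
Posterior: Gamma(4.9+5, 4.8+1.30) = Gamma(9.9, 6.10).
Posterior mean of λ = α/β = 9.9/6.10 = 1.6230.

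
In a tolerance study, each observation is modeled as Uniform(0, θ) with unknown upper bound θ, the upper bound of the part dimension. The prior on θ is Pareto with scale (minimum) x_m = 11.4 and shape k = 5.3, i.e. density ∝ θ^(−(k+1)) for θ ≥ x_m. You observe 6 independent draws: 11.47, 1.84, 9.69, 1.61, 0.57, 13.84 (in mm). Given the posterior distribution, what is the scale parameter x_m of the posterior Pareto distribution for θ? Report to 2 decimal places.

A Pareto(scale x_m, shape k) prior on the upper bound θ of Uniform(0, θ) is conjugate: posterior is Pareto(max(x_m, max xᵢ), k + n).
Sample maximum = 13.84; prior scale x_m = 11.4 → posterior scale = max = 13.84.
Posterior shape = 5.3 + 6 = 11.3.
Posterior scale x_m = 13.84.

13.84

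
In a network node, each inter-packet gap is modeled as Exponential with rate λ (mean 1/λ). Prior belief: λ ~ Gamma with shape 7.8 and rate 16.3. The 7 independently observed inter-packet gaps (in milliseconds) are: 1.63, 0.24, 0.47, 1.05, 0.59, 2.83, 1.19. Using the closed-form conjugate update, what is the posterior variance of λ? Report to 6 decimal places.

With a Gamma(shape α, rate β) prior on the exponential rate λ, the posterior after n observations with total T = Σxᵢ is Gamma(α+n, β+T).
Sum of observations T = 8.00 milliseconds; n = 7.
Posterior: Gamma(7.8+7, 16.3+8.00) = Gamma(14.8, 24.30).
Var = α/β² = 0.025064.

0.025064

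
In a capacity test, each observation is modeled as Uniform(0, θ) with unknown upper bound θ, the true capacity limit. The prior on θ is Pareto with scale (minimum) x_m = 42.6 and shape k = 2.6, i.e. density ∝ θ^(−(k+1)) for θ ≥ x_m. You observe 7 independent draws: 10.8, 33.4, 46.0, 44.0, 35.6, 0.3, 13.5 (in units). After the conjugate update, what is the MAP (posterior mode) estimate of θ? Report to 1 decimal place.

A Pareto(scale x_m, shape k) prior on the upper bound θ of Uniform(0, θ) is conjugate: posterior is Pareto(max(x_m, max xᵢ), k + n).
Sample maximum = 46.0; prior scale x_m = 42.6 → posterior scale = max = 46.0.
Posterior shape = 2.6 + 7 = 9.6.
The Pareto density is decreasing on [x_m, ∞), so the mode is x_m = 46.0.

46.0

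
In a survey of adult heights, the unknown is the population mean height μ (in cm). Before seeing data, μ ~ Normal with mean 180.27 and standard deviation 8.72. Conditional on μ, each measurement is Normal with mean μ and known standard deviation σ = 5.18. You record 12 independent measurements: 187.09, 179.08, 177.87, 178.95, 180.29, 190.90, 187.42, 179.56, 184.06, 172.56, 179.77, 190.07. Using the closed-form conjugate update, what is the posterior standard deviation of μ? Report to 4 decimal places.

For Normal data with known variance σ², a Normal(μ₀, σ₀²) prior on μ is conjugate. Posterior precision = 1/σ₀² + n/σ²; posterior mean is the precision-weighted average of μ₀ and x̄.
σ₀² = 8.72² = 76.0384, σ² = 5.18² = 26.8324; σ² + n·σ₀² = 26.8324 + 12·76.0384 = 939.2932.
Posterior precision = 1/σ₀² + n/σ² = 1/76.0384 + 12/26.8324 = (σ² + n·σ₀²)/(σ₀²σ²) = 939.2932/(76.0384·26.8324); posterior variance σₙ² = σ₀²σ²/(σ² + n·σ₀²) = 76.0384·26.8324/939.2932 = 2.172157.
Posterior SD = √σₙ² = √(76.0384·26.8324/939.2932) = 1.4738.

1.4738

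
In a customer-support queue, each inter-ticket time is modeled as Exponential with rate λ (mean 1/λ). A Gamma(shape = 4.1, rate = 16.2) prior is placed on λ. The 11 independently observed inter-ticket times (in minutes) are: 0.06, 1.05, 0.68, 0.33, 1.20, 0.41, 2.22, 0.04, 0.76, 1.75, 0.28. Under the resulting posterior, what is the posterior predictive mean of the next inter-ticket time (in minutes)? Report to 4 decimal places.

1.7716

With a Gamma(shape α, rate β) prior on the exponential rate λ, the posterior after n observations with total T = Σxᵢ is Gamma(α+n, β+T).
Sum of observations T = 8.78 minutes; n = 11.
Posterior: Gamma(4.1+11, 16.2+8.78) = Gamma(15.1, 24.98).
The predictive distribution for the next observation is Lomax; its mean is β/(α−1) = 24.98/14.1 = 1.7716.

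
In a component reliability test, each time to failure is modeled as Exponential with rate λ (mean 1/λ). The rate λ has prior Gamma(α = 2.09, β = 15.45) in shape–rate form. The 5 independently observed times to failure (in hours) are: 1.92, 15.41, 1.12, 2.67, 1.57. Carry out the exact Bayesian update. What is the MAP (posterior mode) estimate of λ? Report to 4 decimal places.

With a Gamma(shape α, rate β) prior on the exponential rate λ, the posterior after n observations with total T = Σxᵢ is Gamma(α+n, β+T).
Sum of observations T = 22.69 hours; n = 5.
Posterior: Gamma(2.09+5, 15.45+22.69) = Gamma(7.09, 38.14).
Mode = (α−1)/β = 0.1597.

0.1597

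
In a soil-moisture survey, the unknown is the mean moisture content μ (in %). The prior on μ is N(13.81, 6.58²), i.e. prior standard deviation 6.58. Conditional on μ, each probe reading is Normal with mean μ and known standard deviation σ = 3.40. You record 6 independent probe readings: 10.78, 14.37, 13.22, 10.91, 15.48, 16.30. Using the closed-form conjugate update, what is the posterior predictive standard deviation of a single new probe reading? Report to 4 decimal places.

For Normal data with known variance σ², a Normal(μ₀, σ₀²) prior on μ is conjugate. Posterior precision = 1/σ₀² + n/σ²; posterior mean is the precision-weighted average of μ₀ and x̄.
σ₀² = 6.58² = 43.2964, σ² = 3.40² = 11.56; σ² + n·σ₀² = 11.56 + 6·43.2964 = 271.3384.
Posterior precision = 1/σ₀² + n/σ² = 1/43.2964 + 6/11.56 = (σ² + n·σ₀²)/(σ₀²σ²) = 271.3384/(43.2964·11.56); posterior variance σₙ² = σ₀²σ²/(σ² + n·σ₀²) = 43.2964·11.56/271.3384 = 1.844584.
Predictive variance for one new observation = σₙ² + σ² = 43.2964·11.56/271.3384 + 11.56 = σ²·(σ₀² + 271.3384)/271.3384 = 11.56·314.6348/271.3384 = 13.404584; SD = √(11.56·314.6348/271.3384) = 3.6612.

3.6612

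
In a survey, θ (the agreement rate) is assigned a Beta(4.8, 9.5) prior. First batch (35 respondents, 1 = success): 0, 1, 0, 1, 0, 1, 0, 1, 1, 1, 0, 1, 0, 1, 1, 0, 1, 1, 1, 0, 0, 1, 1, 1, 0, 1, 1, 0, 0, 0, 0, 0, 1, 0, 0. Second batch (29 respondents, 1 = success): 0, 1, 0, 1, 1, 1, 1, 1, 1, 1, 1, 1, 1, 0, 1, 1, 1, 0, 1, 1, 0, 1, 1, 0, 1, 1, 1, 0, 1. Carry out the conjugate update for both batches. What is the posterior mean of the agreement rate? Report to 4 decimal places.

The Beta prior is conjugate to a Binomial/Bernoulli likelihood; the update adds successes to α and failures to β.
After batch 1: Beta(4.8+18, 9.5+17) = Beta(22.8, 26.5).
After batch 2: Beta(22.8+22, 26.5+7) = Beta(44.8, 33.5).
Posterior mean = α/(α+β) = 44.8/78.3 = 0.5722.

0.5722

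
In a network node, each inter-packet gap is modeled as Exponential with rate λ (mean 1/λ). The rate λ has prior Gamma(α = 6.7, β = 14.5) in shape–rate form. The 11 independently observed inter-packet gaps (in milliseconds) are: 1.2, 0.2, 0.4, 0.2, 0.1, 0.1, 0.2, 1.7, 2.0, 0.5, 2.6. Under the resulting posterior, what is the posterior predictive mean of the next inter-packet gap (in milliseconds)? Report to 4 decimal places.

With a Gamma(shape α, rate β) prior on the exponential rate λ, the posterior after n observations with total T = Σxᵢ is Gamma(α+n, β+T).
Sum of observations T = 9.2 milliseconds; n = 11.
Posterior: Gamma(6.7+11, 14.5+9.2) = Gamma(17.7, 23.7).
The predictive distribution for the next observation is Lomax; its mean is β/(α−1) = 23.7/16.7 = 1.4192.

1.4192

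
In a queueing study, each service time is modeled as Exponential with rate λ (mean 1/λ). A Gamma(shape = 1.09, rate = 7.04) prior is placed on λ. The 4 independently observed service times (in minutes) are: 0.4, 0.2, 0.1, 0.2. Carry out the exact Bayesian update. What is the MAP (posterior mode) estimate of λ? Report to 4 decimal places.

0.5151

With a Gamma(shape α, rate β) prior on the exponential rate λ, the posterior after n observations with total T = Σxᵢ is Gamma(α+n, β+T).
Sum of observations T = 0.9 minutes; n = 4.
Posterior: Gamma(1.09+4, 7.04+0.9) = Gamma(5.09, 7.94).
Mode = (α−1)/β = 0.5151.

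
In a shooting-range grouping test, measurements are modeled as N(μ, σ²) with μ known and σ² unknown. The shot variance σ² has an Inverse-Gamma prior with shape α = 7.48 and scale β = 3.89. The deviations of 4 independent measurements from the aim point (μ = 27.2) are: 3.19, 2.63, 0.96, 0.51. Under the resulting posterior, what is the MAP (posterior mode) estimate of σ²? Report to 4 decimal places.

With known mean μ and an Inverse-Gamma(α, β) prior on σ², the Normal likelihood is conjugate: posterior is Inv-Gamma(α + n/2, β + Σ(xᵢ−μ)²/2).
Σ(xᵢ−μ)² = (3.19)² + (2.63)² + (0.96)² + (0.51)² = 18.2747.
Posterior: Inv-Gamma(7.48 + 4/2, 3.89 + 18.2747/2) = Inv-Gamma(9.48, 13.02735).
Mode = β/(α+1) = 13.02735/10.48 = 1.2431.

1.2431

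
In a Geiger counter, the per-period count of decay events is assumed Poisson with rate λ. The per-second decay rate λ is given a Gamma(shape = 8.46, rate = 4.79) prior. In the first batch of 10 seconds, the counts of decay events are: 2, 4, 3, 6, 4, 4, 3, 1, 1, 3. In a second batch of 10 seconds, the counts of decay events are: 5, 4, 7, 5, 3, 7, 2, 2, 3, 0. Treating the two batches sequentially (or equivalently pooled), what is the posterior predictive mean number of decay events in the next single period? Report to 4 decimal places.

With a Gamma(shape α, rate β) prior, the Poisson likelihood is conjugate: the posterior is Gamma(α + ΣXᵢ, β + n).
Batch 1: sum of counts S = 31 over n = 10 seconds.
After batch 1: Gamma(α+S, β+n) = Gamma(8.46+31, 4.79+10) = Gamma(39.46, 14.79).
Batch 2: sum of counts S = 38 over n = 10 seconds.
After batch 2: Gamma(α+S, β+n) = Gamma(39.46+38, 14.79+10) = Gamma(77.46, 24.79).
The predictive distribution for one future period is NegBinom with mean α/β = 3.1246.

3.1246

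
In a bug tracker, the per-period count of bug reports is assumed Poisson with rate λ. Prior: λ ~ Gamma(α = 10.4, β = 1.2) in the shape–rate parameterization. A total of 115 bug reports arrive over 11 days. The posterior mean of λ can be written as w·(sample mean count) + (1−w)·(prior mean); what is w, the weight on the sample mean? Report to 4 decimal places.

With a Gamma(shape α, rate β) prior, the Poisson likelihood is conjugate: the posterior is Gamma(α + ΣXᵢ, β + n).
Posterior mean = (α₀+S)/(β₀+n) = [n/(β₀+n)]·(S/n) + [β₀/(β₀+n)]·(α₀/β₀), so only n and β₀ enter the weight.
Weight on data w = n/(β₀+n) = 11/(1.2+11) = 11/12.2 = 0.9016.

0.9016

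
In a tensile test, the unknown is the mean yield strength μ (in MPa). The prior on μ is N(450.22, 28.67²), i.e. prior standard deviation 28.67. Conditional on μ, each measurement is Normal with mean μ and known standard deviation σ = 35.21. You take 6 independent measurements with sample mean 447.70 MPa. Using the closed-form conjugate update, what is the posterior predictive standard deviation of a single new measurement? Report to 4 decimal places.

37.4815

For Normal data with known variance σ², a Normal(μ₀, σ₀²) prior on μ is conjugate. Posterior precision = 1/σ₀² + n/σ²; posterior mean is the precision-weighted average of μ₀ and x̄.
σ₀² = 28.67² = 821.9689, σ² = 35.21² = 1239.7441; σ² + n·σ₀² = 1239.7441 + 6·821.9689 = 6171.5575.
Posterior precision = 1/σ₀² + n/σ² = 1/821.9689 + 6/1239.7441 = (σ² + n·σ₀²)/(σ₀²σ²) = 6171.5575/(821.9689·1239.7441); posterior variance σₙ² = σ₀²σ²/(σ² + n·σ₀²) = 821.9689·1239.7441/6171.5575 = 165.117330.
Predictive variance for one new observation = σₙ² + σ² = 821.9689·1239.7441/6171.5575 + 1239.7441 = σ²·(σ₀² + 6171.5575)/6171.5575 = 1239.7441·6993.5264/6171.5575 = 1404.861430; SD = √(1239.7441·6993.5264/6171.5575) = 37.4815.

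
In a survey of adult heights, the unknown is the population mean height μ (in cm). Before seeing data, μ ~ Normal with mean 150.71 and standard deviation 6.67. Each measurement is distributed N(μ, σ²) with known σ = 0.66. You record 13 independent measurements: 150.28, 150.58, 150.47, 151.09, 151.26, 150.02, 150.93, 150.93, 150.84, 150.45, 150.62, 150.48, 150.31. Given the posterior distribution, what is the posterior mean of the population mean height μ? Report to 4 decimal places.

For Normal data with known variance σ², a Normal(μ₀, σ₀²) prior on μ is conjugate. Posterior precision = 1/σ₀² + n/σ²; posterior mean is the precision-weighted average of μ₀ and x̄.
Σxᵢ = 150.28 + 150.58 + 150.47 + 151.09 + 151.26 + 150.02 + 150.93 + 150.93 + 150.84 + 150.45 + 150.62 + 150.48 + 150.31 = 1958.26, so n·x̄ = 1958.26.
σ₀² = 6.67² = 44.4889, σ² = 0.66² = 0.4356; σ² + n·σ₀² = 0.4356 + 13·44.4889 = 578.7913.
Posterior mean = (μ₀/σ₀² + n·x̄/σ²)/(1/σ₀² + n/σ²) = (σ²·μ₀ + σ₀²·n·x̄)/(σ² + n·σ₀²) = (0.4356·150.71 + 44.4889·1958.26)/578.7913 = 87186.48259/578.7913 = 150.6354.

150.6354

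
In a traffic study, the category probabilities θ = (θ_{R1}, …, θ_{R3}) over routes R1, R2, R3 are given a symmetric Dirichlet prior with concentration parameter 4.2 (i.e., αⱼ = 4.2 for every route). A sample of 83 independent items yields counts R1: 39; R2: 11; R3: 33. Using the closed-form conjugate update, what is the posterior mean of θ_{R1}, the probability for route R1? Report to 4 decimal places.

0.4519

The Dirichlet prior is conjugate to the Multinomial likelihood: each posterior αⱼ = prior αⱼ + observed count nⱼ.
Posterior concentration: (43.2, 15.2, 37.2), total = 95.6.
E[θ_{R1}|data] = α_{R1}/Σα = 43.2/95.6 = 0.4519.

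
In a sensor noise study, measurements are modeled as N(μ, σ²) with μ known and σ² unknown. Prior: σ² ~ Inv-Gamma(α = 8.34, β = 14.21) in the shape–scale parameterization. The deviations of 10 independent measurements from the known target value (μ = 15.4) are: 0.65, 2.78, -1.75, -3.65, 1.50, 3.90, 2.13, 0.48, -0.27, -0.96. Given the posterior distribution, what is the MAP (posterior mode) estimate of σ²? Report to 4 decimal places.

With known mean μ and an Inverse-Gamma(α, β) prior on σ², the Normal likelihood is conjugate: posterior is Inv-Gamma(α + n/2, β + Σ(xᵢ−μ)²/2).
Σ(xᵢ−μ)² = (0.65)² + (2.78)² + (-1.75)² + (-3.65)² + (1.50)² + (3.90)² + (2.13)² + (0.48)² + (-0.27)² + (-0.96)² = 47.7577.
Posterior: Inv-Gamma(8.34 + 10/2, 14.21 + 47.7577/2) = Inv-Gamma(13.34, 38.08885).
Mode = β/(α+1) = 38.08885/14.34 = 2.6561.

2.6561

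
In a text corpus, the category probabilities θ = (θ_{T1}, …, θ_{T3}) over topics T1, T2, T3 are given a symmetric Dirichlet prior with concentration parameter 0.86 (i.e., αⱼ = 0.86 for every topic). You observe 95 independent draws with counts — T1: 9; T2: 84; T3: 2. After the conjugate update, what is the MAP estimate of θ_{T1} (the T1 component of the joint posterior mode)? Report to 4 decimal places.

The Dirichlet prior is conjugate to the Multinomial likelihood: each posterior αⱼ = prior αⱼ + observed count nⱼ.
Posterior concentration: (9.86, 84.86, 2.86), total = 97.58.
Joint mode component: (α_{T1}−1)/(Σα−K) = 8.86/94.58 = 0.0937.

0.0937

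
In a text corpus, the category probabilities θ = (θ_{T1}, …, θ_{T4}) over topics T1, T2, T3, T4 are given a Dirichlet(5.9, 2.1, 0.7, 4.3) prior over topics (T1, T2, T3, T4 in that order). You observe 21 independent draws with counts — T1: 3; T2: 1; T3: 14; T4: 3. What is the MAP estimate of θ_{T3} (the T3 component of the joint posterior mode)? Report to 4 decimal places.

0.4567

The Dirichlet prior is conjugate to the Multinomial likelihood: each posterior αⱼ = prior αⱼ + observed count nⱼ.
Posterior concentration: (8.9, 3.1, 14.7, 7.3), total = 34.0.
Joint mode component: (α_{T3}−1)/(Σα−K) = 13.7/30.0 = 0.4567.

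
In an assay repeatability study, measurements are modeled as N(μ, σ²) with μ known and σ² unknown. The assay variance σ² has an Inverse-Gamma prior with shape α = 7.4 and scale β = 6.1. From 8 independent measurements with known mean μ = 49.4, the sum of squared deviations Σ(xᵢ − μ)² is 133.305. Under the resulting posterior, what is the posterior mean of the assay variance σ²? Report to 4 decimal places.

With known mean μ and an Inverse-Gamma(α, β) prior on σ², the Normal likelihood is conjugate: posterior is Inv-Gamma(α + n/2, β + Σ(xᵢ−μ)²/2).
Posterior: Inv-Gamma(7.4 + 8/2, 6.1 + 133.305/2) = Inv-Gamma(11.40, 72.7525).
E[σ²|data] = β/(α−1) = 72.7525/10.40 = 6.9954.

6.9954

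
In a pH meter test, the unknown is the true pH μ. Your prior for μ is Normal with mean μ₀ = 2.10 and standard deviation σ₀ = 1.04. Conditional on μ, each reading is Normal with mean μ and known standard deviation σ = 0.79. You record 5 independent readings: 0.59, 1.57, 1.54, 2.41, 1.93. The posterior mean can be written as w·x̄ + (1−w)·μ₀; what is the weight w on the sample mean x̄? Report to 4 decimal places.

For Normal data with known variance σ², a Normal(μ₀, σ₀²) prior on μ is conjugate. Posterior precision = 1/σ₀² + n/σ²; posterior mean is the precision-weighted average of μ₀ and x̄.
σ₀² = 1.04² = 1.0816, σ² = 0.79² = 0.6241. Prior precision 1/σ₀² = 1/1.0816; data precision n/σ² = 5/0.6241.
w = (n/σ²)/(1/σ₀² + n/σ²) = n·σ₀²/(σ² + n·σ₀²) = 5·1.0816/(0.6241 + 5·1.0816) = 5.408/6.0321 = 0.8965.

0.8965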